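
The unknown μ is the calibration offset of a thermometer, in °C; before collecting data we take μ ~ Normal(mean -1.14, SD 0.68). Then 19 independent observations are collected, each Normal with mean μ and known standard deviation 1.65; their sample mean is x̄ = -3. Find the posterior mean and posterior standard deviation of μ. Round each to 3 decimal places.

With known σ, the Normal prior is conjugate. Weight on the data is w = (n/σ²)/(n/σ² + 1/τ₀²) = 6.97888/(6.97888+2.16263) = 0.76343.
Posterior mean = w·x̄ + (1−w)·μ₀ = 0.76343·-3 + 0.23657·-1.14 = -2.560. Posterior variance = 1/(6.97888+2.16263) = 0.109391, so SD = 0.331.

Posterior mean ≈ -2.560; posterior SD ≈ 0.331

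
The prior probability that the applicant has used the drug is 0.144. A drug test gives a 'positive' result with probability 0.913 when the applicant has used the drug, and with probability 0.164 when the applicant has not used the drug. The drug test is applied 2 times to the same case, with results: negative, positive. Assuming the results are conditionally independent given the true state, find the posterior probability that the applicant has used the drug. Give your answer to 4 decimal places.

Posterior P(H) ≈ 0.0888

Let H be the event that the applicant has used the drug; start with P(H) = 0.144. P('positive'|H) = 0.913, P('positive'|¬H) = 0.164.
Update on result 1 ('negative'): P(H) ← 0.087·0.1440 / (0.087·0.1440 + 0.836·0.8560) = 0.012528/0.72814 = 0.0172.
Update on result 2 ('positive'): P(H) ← 0.913·0.0172 / (0.913·0.0172 + 0.164·0.9828) = 0.015709/0.17689 = 0.0888.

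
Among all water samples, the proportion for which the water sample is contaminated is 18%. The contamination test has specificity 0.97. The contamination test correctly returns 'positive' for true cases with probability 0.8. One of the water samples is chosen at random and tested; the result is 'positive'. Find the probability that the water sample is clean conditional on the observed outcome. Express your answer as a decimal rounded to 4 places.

P(¬H | E) ≈ 0.1459

Let H be the event that the water sample is contaminated. P(H) = 0.18, so P(¬H) = 0.82. With E the 'positive' result, P(E|H) = 0.8 and P(E|¬H) = 0.03.
P(E) = 0.8·0.18 + 0.03·0.82 = 0.14400 + 0.024600 = 0.16860.
By Bayes' theorem, P(H|E) = 0.14400 / 0.16860 = 0.8541. Hence P(¬H|E) = 1 − 0.8541 = 0.1459.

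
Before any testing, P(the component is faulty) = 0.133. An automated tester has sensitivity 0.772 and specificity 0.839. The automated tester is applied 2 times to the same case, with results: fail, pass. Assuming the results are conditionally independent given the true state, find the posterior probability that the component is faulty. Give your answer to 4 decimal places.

Posterior P(H) ≈ 0.1666

With H the event that the component is faulty, the joint likelihood of the observed sequence is P(data|H) = 0.772·0.228 = 0.17602 and P(data|¬H) = 0.161·0.839 = 0.13508.
Bayes: P(H|data) = 0.133·0.17602 / (0.133·0.17602 + 0.867·0.13508) = 0.023410/0.14052 = 0.1666.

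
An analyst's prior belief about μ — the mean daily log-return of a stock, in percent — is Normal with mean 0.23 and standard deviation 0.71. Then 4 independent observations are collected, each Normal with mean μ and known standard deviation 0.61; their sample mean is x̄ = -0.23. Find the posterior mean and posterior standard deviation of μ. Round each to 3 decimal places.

Posterior mean ≈ -0.158; posterior SD ≈ 0.280

With known σ, the Normal prior is conjugate. Weight on the data is w = (n/σ²)/(n/σ² + 1/τ₀²) = 10.7498/(10.7498+1.98373) = 0.84421.
Posterior mean = w·x̄ + (1−w)·μ₀ = 0.84421·-0.23 + 0.15579·0.23 = -0.158. Posterior variance = 1/(10.7498+1.98373) = 0.0785328, so SD = 0.280.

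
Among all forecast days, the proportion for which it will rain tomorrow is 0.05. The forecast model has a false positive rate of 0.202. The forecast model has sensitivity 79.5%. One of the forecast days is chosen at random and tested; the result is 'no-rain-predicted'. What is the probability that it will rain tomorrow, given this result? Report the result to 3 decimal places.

P(H | E) ≈ 0.013

Let H be the event that it will rain tomorrow. P(H) = 0.05, so P(¬H) = 0.95. With E the 'no-rain-predicted' result, P(E|H) = 0.205 and P(E|¬H) = 0.798.
P(E) = 0.205·0.05 + 0.798·0.95 = 0.010250 + 0.75810 = 0.76835.
By Bayes' theorem, P(H|E) = 0.010250 / 0.76835 = 0.013.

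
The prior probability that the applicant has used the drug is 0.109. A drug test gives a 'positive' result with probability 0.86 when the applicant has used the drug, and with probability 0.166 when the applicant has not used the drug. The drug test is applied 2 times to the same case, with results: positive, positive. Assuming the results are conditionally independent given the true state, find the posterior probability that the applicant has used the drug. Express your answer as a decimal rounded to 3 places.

Posterior P(H) ≈ 0.767

Let H be the event that the applicant has used the drug; start with P(H) = 0.109. P('positive'|H) = 0.86, P('positive'|¬H) = 0.166.
Update on result 1 ('positive'): P(H) ← 0.86·0.1090 / (0.86·0.1090 + 0.166·0.8910) = 0.093740/0.24165 = 0.3879.
Update on result 2 ('positive'): P(H) ← 0.86·0.3879 / (0.86·0.3879 + 0.166·0.6121) = 0.33361/0.43522 = 0.7665.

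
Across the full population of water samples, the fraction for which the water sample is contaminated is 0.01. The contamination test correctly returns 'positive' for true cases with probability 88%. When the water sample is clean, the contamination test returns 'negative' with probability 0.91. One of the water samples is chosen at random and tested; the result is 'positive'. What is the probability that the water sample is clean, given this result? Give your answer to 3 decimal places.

P(¬H | E) ≈ 0.910

Let H be the event that the water sample is contaminated. P(H) = 0.01, so P(¬H) = 0.99. With E the 'positive' result, P(E|H) = 0.88 and P(E|¬H) = 0.09.
P(E) = 0.88·0.01 + 0.09·0.99 = 0.0088000 + 0.089100 = 0.097900.
By Bayes' theorem, P(H|E) = 0.0088000 / 0.097900 = 0.090. Hence P(¬H|E) = 1 − 0.090 = 0.910.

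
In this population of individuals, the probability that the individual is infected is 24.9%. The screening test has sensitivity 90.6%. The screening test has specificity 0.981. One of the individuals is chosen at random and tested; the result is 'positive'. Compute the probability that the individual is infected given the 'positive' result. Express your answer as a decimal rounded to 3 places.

Let H be the event that the individual is infected. P(H) = 0.249, so P(¬H) = 0.751. With E the 'positive' result, P(E|H) = 0.906 and P(E|¬H) = 0.019.
P(E) = 0.906·0.249 + 0.019·0.751 = 0.22559 + 0.014269 = 0.23986.
By Bayes' theorem, P(H|E) = 0.22559 / 0.23986 = 0.941.

P(H | E) ≈ 0.941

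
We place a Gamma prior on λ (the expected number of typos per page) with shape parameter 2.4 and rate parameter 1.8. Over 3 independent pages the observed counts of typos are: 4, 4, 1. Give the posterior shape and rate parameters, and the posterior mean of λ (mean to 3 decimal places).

Posterior: Gamma(shape=11.4, rate=4.8); mean ≈ 2.375

The Poisson likelihood adds the total count to the shape and the number of exposure periods to the rate. Here ∑xᵢ = 9 and n = 3, so shape 2.4→11.4 and rate 1.8→4.8.
E[λ | data] = 11.4/4.8 = 2.375.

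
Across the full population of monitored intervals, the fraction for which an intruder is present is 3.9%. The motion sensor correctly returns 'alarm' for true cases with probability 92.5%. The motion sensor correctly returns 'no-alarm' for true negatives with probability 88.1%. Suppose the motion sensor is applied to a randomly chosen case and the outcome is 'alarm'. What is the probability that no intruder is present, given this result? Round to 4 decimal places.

P(¬H | E) ≈ 0.7602

Let H be the event that an intruder is present. P(H) = 0.039, so P(¬H) = 0.961. With E the 'alarm' result, P(E|H) = 0.925 and P(E|¬H) = 0.119.
P(E) = 0.925·0.039 + 0.119·0.961 = 0.036075 + 0.11436 = 0.15043.
By Bayes' theorem, P(H|E) = 0.036075 / 0.15043 = 0.2398. Hence P(¬H|E) = 1 − 0.2398 = 0.7602.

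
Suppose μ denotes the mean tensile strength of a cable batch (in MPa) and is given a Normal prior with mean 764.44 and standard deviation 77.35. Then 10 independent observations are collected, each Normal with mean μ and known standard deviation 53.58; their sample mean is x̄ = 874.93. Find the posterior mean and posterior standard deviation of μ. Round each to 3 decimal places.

Prior precision 1/τ₀² = 1/77.35² = 0.00016714; data precision n/σ² = 10/53.58² = 0.00348333.
Posterior precision = 0.00016714 + 0.00348333 = 0.00365047, giving posterior SD = 1/√0.00365047 = 16.551.
Posterior mean = (0.00016714·764.44 + 0.00348333·874.93) / 0.00365047 = 869.871.

Posterior mean ≈ 869.871; posterior SD ≈ 16.551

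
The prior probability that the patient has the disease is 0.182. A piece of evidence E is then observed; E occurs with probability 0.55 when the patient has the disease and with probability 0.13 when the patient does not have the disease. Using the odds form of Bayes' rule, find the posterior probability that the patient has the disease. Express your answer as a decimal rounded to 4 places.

Posterior probability ≈ 0.4849

Prior odds = 0.182/(1−0.182) = 0.22249. In log-odds, ln(0.22249) = -1.5029.
Add log likelihood ratio: ln(4.2308) = 1.4424.
Posterior log-odds = -0.060472, so posterior odds = exp(-0.060472) = 0.94132. Converting, P(H|E) = 0.94132/1.9413 = 0.4849.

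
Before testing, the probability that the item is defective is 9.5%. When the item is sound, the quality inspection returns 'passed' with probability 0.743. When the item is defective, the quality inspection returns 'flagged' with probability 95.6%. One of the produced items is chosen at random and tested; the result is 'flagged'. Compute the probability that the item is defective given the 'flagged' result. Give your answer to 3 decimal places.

P(H | E) ≈ 0.281

Let H be the event that the item is defective. P(H) = 0.095, so P(¬H) = 0.905. With E the 'flagged' result, P(E|H) = 0.956 and P(E|¬H) = 0.257.
P(E) = 0.956·0.095 + 0.257·0.905 = 0.090820 + 0.23259 = 0.32340.
By Bayes' theorem, P(H|E) = 0.090820 / 0.32340 = 0.281.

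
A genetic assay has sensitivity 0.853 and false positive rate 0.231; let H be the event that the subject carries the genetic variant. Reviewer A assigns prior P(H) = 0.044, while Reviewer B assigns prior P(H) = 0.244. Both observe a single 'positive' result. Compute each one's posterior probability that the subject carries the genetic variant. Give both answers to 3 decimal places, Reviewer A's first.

P('+'|H) = 0.853, P('+'|¬H) = 0.231.
Reviewer A: numerator 0.853·0.044 = 0.037532; evidence = 0.037532+0.231·0.956 = 0.25837; posterior = 0.145.
Reviewer B: numerator 0.853·0.244 = 0.20813; evidence = 0.20813+0.231·0.756 = 0.38277; posterior = 0.544.

Reviewer A: 0.145; Reviewer B: 0.544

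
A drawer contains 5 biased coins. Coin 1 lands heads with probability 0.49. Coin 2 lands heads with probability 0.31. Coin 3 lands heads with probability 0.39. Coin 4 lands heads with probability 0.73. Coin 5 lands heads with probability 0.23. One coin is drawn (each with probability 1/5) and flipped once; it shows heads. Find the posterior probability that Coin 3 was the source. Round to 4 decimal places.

Posterior probability ≈ 0.1814

Tabulate prior·likelihood by source: [1] prior 0.2, lik 0.49, product 0.09800; [2] prior 0.2, lik 0.31, product 0.06200; [3] prior 0.2, lik 0.39, product 0.07800; [4] prior 0.2, lik 0.73, product 0.1460; [5] prior 0.2, lik 0.23, product 0.04600.
Normalizing constant = 0.43000; the posterior for Coin 3 is its product over the sum, 0.07800/0.43000 = 0.1814.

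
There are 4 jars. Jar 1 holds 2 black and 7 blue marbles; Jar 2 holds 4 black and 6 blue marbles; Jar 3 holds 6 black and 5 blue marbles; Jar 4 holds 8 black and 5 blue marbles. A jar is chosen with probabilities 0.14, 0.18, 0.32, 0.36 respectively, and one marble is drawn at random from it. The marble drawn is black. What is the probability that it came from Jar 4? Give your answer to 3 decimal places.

P(black|Jar 1) = 0.2222; P(black|Jar 2) = 0.4; P(black|Jar 3) = 0.5455; P(black|Jar 4) = 0.6154.
Prior × likelihood for each source: 0.14·0.2222=0.03111, 0.18·0.4=0.07200, 0.32·0.5455=0.1745, 0.36·0.6154=0.2215. Summing gives P(black) = 0.49920.
P(Jar 4 | black) = 0.2215 / 0.49920 = 0.444.

Posterior probability ≈ 0.444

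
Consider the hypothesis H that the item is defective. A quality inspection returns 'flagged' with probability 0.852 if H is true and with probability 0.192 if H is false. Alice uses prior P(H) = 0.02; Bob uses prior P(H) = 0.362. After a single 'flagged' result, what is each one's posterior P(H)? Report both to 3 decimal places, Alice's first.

Alice: 0.083; Bob: 0.716

P('+'|H) = 0.852, P('+'|¬H) = 0.192.
Alice: numerator 0.852·0.02 = 0.017040; evidence = 0.017040+0.192·0.98 = 0.20520; posterior = 0.083.
Bob: numerator 0.852·0.362 = 0.30842; evidence = 0.30842+0.192·0.638 = 0.43092; posterior = 0.716.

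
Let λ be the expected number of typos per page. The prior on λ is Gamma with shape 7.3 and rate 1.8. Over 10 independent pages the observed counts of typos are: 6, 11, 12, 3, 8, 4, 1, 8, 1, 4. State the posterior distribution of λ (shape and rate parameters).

The Poisson likelihood adds the total count to the shape and the number of exposure periods to the rate. Here ∑xᵢ = 58 and n = 10, so shape 7.3→65.3 and rate 1.8→11.8.

Posterior: Gamma(shape=65.3, rate=11.8)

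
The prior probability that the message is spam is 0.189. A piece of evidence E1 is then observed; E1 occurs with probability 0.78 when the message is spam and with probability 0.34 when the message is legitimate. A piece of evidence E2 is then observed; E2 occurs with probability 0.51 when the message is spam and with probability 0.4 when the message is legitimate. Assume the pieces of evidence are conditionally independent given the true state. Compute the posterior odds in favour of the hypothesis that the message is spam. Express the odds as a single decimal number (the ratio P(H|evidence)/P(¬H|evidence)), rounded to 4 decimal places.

Prior odds = 0.189/(1−0.189) = 0.23305.
Likelihood ratio for E1 = 0.78/0.34 = 2.2941.
Likelihood ratio for E2 = 0.51/0.4 = 1.2750.
Posterior odds = prior odds × LR₁ × LR₂ = 0.68166.

Posterior odds ≈ 0.6817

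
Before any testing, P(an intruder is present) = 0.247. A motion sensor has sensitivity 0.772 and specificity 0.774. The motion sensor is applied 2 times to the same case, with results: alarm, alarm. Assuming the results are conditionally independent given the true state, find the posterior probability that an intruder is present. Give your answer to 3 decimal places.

With H the event that an intruder is present, the joint likelihood of the observed sequence is P(data|H) = 0.772·0.772 = 0.59598 and P(data|¬H) = 0.226·0.226 = 0.051076.
Bayes: P(H|data) = 0.247·0.59598 / (0.247·0.59598 + 0.753·0.051076) = 0.14721/0.18567 = 0.7929.

Posterior P(H) ≈ 0.793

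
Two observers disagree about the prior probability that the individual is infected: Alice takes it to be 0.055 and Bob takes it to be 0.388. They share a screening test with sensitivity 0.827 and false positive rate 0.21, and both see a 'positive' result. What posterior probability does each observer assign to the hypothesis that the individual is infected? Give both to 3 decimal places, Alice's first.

Alice: 0.186; Bob: 0.714

The likelihood ratio for a 'positive' result is 0.827/0.21 = 3.9381.
Alice: prior odds 0.055/0.945 = 0.058201; posterior odds 0.22920; posterior probability 0.186.
Bob: prior odds 0.388/0.612 = 0.63399; posterior odds 2.4967; posterior probability 0.714.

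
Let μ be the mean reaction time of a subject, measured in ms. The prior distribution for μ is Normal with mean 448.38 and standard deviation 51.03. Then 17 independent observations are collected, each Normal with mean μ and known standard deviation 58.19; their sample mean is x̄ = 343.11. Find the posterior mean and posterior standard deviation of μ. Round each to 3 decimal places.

With known σ, the Normal prior is conjugate. Weight on the data is w = (n/σ²)/(n/σ² + 1/τ₀²) = 0.00502056/(0.00502056+0.00038402) = 0.92895.
Posterior mean = w·x̄ + (1−w)·μ₀ = 0.92895·343.11 + 0.071054·448.38 = 350.590. Posterior variance = 1/(0.00502056+0.00038402) = 185.028, so SD = 13.603.

Posterior mean ≈ 350.590; posterior SD ≈ 13.603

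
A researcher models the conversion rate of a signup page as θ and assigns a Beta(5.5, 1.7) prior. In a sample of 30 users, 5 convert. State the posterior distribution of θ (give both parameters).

Observing 5 successes and 25 failures updates Beta(5.5, 1.7) by adding the success and failure counts to the two shape parameters: α = 5.5+5 = 10.5, β = 1.7+25 = 26.7.

Posterior: Beta(10.5, 26.7)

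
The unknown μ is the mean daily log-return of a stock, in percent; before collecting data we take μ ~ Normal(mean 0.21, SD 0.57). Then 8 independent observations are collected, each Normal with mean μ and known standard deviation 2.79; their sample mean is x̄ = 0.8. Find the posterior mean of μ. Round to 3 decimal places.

Posterior mean ≈ 0.358

With known σ, the Normal prior is conjugate. Weight on the data is w = (n/σ²)/(n/σ² + 1/τ₀²) = 1.02774/(1.02774+3.07787) = 0.25033.
Posterior mean = w·x̄ + (1−w)·μ₀ = 0.25033·0.8 + 0.74967·0.21 = 0.358.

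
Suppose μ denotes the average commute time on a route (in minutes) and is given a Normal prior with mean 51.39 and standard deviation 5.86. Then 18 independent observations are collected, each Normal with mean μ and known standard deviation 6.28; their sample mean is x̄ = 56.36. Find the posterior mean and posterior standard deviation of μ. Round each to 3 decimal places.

With known σ, the Normal prior is conjugate. Weight on the data is w = (n/σ²)/(n/σ² + 1/τ₀²) = 0.456408/(0.456408+0.0291209) = 0.94002.
Posterior mean = w·x̄ + (1−w)·μ₀ = 0.94002·56.36 + 0.059978·51.39 = 56.062. Posterior variance = 1/(0.456408+0.0291209) = 2.05961, so SD = 1.435.

Posterior mean ≈ 56.062; posterior SD ≈ 1.435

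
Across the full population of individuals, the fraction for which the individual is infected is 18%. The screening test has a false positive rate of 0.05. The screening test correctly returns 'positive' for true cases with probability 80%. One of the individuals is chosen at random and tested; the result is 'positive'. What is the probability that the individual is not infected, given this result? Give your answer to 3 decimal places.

P(¬H | E) ≈ 0.222

Let H be the event that the individual is infected. P(H) = 0.18, so P(¬H) = 0.82. With E the 'positive' result, P(E|H) = 0.8 and P(E|¬H) = 0.05.
P(E) = 0.8·0.18 + 0.05·0.82 = 0.14400 + 0.041000 = 0.18500.
By Bayes' theorem, P(H|E) = 0.14400 / 0.18500 = 0.778. Hence P(¬H|E) = 1 − 0.778 = 0.222.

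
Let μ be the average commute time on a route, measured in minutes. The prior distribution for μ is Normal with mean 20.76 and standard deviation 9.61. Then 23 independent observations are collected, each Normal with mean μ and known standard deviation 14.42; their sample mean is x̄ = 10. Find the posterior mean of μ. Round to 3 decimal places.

Posterior mean ≈ 10.959

Prior precision 1/τ₀² = 1/9.61² = 0.0108281; data precision n/σ² = 23/14.42² = 0.110611.
Posterior precision = 0.0108281 + 0.110611 = 0.121439.
Posterior mean = (0.0108281·20.76 + 0.110611·10) / 0.121439 = 10.959.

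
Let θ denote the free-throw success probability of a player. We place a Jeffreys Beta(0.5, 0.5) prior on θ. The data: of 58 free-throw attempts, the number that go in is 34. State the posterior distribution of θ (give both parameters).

Posterior: Beta(34.5, 24.5)

The binomial likelihood is conjugate to the Beta prior: with 34 successes and 24 failures, the posterior is Beta(0.5+34, 0.5+24) = Beta(34.5, 24.5).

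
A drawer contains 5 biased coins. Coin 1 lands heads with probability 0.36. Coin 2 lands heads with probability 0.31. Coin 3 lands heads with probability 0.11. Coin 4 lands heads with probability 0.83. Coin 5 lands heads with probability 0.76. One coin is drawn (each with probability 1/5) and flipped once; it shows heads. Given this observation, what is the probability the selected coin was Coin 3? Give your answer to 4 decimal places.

P(heads|C1) = 0.36; P(heads|C2) = 0.31; P(heads|C3) = 0.11; P(heads|C4) = 0.83; P(heads|C5) = 0.76.
Prior × likelihood for each source: 0.2·0.36=0.07200, 0.2·0.31=0.06200, 0.2·0.11=0.02200, 0.2·0.83=0.1660, 0.2·0.76=0.1520. Summing gives P(heads) = 0.47400.
P(Coin 3 | heads) = 0.02200 / 0.47400 = 0.0464.

Posterior probability ≈ 0.0464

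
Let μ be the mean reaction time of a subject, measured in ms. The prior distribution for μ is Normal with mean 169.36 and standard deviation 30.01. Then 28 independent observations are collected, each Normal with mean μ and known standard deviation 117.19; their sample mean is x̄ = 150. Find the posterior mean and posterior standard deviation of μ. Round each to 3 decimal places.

Posterior mean ≈ 156.826; posterior SD ≈ 17.820

With known σ, the Normal prior is conjugate. Weight on the data is w = (n/σ²)/(n/σ² + 1/τ₀²) = 0.00203881/(0.00203881+0.00111037) = 0.64741.
Posterior mean = w·x̄ + (1−w)·μ₀ = 0.64741·150 + 0.35259·169.36 = 156.826. Posterior variance = 1/(0.00203881+0.00111037) = 317.543, so SD = 17.820.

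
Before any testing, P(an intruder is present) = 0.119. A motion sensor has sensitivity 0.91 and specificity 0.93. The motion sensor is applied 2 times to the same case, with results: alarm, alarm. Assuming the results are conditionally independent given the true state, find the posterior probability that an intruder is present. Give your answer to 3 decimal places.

Posterior P(H) ≈ 0.958

With H the event that an intruder is present, the joint likelihood of the observed sequence is P(data|H) = 0.91·0.91 = 0.82810 and P(data|¬H) = 0.07·0.07 = 0.0049000.
Bayes: P(H|data) = 0.119·0.82810 / (0.119·0.82810 + 0.881·0.0049000) = 0.098544/0.10286 = 0.9580.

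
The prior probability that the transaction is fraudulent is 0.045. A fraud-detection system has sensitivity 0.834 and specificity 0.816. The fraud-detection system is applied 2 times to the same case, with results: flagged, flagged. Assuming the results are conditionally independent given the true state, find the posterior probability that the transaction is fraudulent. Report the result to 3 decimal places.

Posterior P(H) ≈ 0.492

Let H be the event that the transaction is fraudulent; start with P(H) = 0.045. P('flagged'|H) = 0.834, P('flagged'|¬H) = 0.184.
Update on result 1 ('flagged'): P(H) ← 0.834·0.0450 / (0.834·0.0450 + 0.184·0.9550) = 0.037530/0.21325 = 0.1760.
Update on result 2 ('flagged'): P(H) ← 0.834·0.1760 / (0.834·0.1760 + 0.184·0.8240) = 0.14678/0.29839 = 0.4919.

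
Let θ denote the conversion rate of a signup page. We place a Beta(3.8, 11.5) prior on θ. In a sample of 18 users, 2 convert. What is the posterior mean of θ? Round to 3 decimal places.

Posterior mean ≈ 0.174

Observing 2 successes and 16 failures updates Beta(3.8, 11.5) by adding the success and failure counts to the two shape parameters: α = 3.8+2 = 5.8, β = 11.5+16 = 27.5.
Posterior mean = α/(α+β) = 5.8/33.3 = 0.174.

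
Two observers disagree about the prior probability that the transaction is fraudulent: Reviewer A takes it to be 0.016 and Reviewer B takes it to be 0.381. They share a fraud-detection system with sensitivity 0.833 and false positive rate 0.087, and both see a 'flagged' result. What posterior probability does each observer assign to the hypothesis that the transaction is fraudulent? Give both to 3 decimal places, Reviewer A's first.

Reviewer A: 0.135; Reviewer B: 0.855

P('+'|H) = 0.833, P('+'|¬H) = 0.087.
Reviewer A: numerator 0.833·0.016 = 0.013328; evidence = 0.013328+0.087·0.984 = 0.098936; posterior = 0.135.
Reviewer B: numerator 0.833·0.381 = 0.31737; evidence = 0.31737+0.087·0.619 = 0.37123; posterior = 0.855.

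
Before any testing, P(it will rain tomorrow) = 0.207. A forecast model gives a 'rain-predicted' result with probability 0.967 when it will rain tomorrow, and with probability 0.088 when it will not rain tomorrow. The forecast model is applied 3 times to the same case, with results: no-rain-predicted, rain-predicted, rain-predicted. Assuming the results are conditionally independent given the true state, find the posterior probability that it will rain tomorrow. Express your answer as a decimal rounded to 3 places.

With H the event that it will rain tomorrow, the joint likelihood of the observed sequence is P(data|H) = 0.033·0.967·0.967 = 0.030858 and P(data|¬H) = 0.912·0.088·0.088 = 0.0070625.
Bayes: P(H|data) = 0.207·0.030858 / (0.207·0.030858 + 0.793·0.0070625) = 0.0063876/0.011988 = 0.5328.

Posterior P(H) ≈ 0.533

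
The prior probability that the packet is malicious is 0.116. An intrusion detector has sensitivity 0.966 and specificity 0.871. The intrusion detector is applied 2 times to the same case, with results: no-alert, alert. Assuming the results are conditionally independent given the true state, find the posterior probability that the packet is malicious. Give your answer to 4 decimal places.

Posterior P(H) ≈ 0.0369

Let H be the event that the packet is malicious; start with P(H) = 0.116. P('alert'|H) = 0.966, P('alert'|¬H) = 0.129.
Update on result 1 ('no-alert'): P(H) ← 0.034·0.1160 / (0.034·0.1160 + 0.871·0.8840) = 0.0039440/0.77391 = 0.0051.
Update on result 2 ('alert'): P(H) ← 0.966·0.0051 / (0.966·0.0051 + 0.129·0.9949) = 0.0049229/0.13327 = 0.0369.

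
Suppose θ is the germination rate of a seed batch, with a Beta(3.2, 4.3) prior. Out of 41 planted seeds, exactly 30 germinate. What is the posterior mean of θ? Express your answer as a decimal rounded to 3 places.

The binomial likelihood is conjugate to the Beta prior: with 30 successes and 11 failures, the posterior is Beta(3.2+30, 4.3+11) = Beta(33.2, 15.3).
E[θ | data] = 33.2/(33.2+15.3) = 0.685.

Posterior mean ≈ 0.685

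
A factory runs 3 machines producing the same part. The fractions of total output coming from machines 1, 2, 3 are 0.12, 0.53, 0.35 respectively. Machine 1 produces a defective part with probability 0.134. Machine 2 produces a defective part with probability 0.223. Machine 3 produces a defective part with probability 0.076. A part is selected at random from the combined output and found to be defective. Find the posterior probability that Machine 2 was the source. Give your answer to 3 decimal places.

P(defective|M1) = 0.134; P(defective|M2) = 0.223; P(defective|M3) = 0.076.
Prior × likelihood for each source: 0.12·0.134=0.01608, 0.53·0.223=0.1182, 0.35·0.076=0.02660. Summing gives P(defective) = 0.16087.
P(Machine 2 | defective) = 0.1182 / 0.16087 = 0.735.

Posterior probability ≈ 0.735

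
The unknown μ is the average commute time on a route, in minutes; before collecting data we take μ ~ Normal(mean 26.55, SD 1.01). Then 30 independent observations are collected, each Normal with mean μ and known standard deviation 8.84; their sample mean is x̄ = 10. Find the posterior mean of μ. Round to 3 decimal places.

Posterior mean ≈ 21.893

With known σ, the Normal prior is conjugate. Weight on the data is w = (n/σ²)/(n/σ² + 1/τ₀²) = 0.383899/(0.383899+0.980296) = 0.28141.
Posterior mean = w·x̄ + (1−w)·μ₀ = 0.28141·10 + 0.71859·26.55 = 21.893.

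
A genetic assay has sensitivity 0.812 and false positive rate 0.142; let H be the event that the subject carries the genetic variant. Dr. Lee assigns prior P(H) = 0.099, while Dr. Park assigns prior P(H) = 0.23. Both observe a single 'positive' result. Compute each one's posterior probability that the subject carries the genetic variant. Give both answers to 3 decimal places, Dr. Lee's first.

The likelihood ratio for a 'positive' result is 0.812/0.142 = 5.7183.
Dr. Lee: prior odds 0.099/0.901 = 0.10988; posterior odds 0.62832; posterior probability 0.386.
Dr. Park: prior odds 0.23/0.77 = 0.29870; posterior odds 1.7081; posterior probability 0.631.

Dr. Lee: 0.386; Dr. Park: 0.631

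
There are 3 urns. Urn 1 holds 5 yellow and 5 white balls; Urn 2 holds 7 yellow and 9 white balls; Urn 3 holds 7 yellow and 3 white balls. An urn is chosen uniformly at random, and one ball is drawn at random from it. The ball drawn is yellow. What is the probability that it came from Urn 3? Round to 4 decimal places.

Posterior probability ≈ 0.4275

Tabulate prior·likelihood by source: [1] prior 0.333333, lik 0.5, product 0.1667; [2] prior 0.333333, lik 0.4375, product 0.1458; [3] prior 0.333333, lik 0.7, product 0.2333.
Normalizing constant = 0.54583; the posterior for Urn 3 is its product over the sum, 0.2333/0.54583 = 0.4275.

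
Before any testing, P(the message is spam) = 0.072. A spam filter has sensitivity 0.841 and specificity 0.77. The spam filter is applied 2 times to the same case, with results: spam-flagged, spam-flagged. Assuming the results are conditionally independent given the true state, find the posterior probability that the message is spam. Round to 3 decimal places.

With H the event that the message is spam, the joint likelihood of the observed sequence is P(data|H) = 0.841·0.841 = 0.70728 and P(data|¬H) = 0.23·0.23 = 0.052900.
Bayes: P(H|data) = 0.072·0.70728 / (0.072·0.70728 + 0.928·0.052900) = 0.050924/0.10002 = 0.5092.

Posterior P(H) ≈ 0.509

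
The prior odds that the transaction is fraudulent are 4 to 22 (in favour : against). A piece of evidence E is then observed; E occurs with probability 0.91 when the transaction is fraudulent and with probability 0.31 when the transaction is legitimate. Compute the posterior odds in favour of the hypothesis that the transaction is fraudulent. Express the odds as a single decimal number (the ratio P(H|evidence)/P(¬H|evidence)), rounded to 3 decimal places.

Prior odds = 4/22 = 0.18182.
Likelihood ratio for E = 0.91/0.31 = 2.9355.
Posterior odds = prior odds × LR = 0.53372.

Posterior odds ≈ 0.534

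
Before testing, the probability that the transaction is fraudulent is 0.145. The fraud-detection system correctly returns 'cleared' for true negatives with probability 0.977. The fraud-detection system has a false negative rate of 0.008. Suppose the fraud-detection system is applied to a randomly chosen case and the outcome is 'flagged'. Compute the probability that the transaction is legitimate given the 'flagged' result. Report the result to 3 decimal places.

P(¬H | E) ≈ 0.120

Write H for 'the transaction is fraudulent'. Prior odds H:¬H = 0.145/0.855 = 0.16959. For the 'flagged' outcome, the likelihood ratio is 0.992/0.023 = 43.130.
Posterior odds = 0.16959 × 43.130 = 7.3145, so P(H|E) = 7.3145/(1+7.3145) = 0.880. Then P(¬H|E) = 1 − 0.880 = 0.120.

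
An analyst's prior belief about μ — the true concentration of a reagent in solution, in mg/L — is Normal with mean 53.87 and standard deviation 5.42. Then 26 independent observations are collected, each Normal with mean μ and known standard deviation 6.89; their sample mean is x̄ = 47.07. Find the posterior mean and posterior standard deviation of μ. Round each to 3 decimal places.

Posterior mean ≈ 47.468; posterior SD ≈ 1.311

With known σ, the Normal prior is conjugate. Weight on the data is w = (n/σ²)/(n/σ² + 1/τ₀²) = 0.547690/(0.547690+0.0340409) = 0.94148.
Posterior mean = w·x̄ + (1−w)·μ₀ = 0.94148·47.07 + 0.058517·53.87 = 47.468. Posterior variance = 1/(0.547690+0.0340409) = 1.71901, so SD = 1.311.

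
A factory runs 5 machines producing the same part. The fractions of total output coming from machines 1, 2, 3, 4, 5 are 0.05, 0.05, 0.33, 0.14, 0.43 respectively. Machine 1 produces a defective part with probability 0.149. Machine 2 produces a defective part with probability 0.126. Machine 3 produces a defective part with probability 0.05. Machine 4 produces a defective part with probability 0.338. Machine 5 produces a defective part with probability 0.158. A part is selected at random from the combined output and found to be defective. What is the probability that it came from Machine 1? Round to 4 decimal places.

Tabulate prior·likelihood by source: [1] prior 0.05, lik 0.149, product 0.007450; [2] prior 0.05, lik 0.126, product 0.006300; [3] prior 0.33, lik 0.05, product 0.01650; [4] prior 0.14, lik 0.338, product 0.04732; [5] prior 0.43, lik 0.158, product 0.06794.
Normalizing constant = 0.14551; the posterior for Machine 1 is its product over the sum, 0.007450/0.14551 = 0.0512.

Posterior probability ≈ 0.0512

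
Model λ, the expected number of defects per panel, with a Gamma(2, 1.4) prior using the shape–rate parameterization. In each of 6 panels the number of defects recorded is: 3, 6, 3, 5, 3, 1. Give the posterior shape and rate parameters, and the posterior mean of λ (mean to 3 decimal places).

Posterior: Gamma(shape=23, rate=7.4); mean ≈ 3.108

The Poisson likelihood adds the total count to the shape and the number of exposure periods to the rate. Here ∑xᵢ = 21 and n = 6, so shape 2→23 and rate 1.4→7.4.
E[λ | data] = 23/7.4 = 3.108.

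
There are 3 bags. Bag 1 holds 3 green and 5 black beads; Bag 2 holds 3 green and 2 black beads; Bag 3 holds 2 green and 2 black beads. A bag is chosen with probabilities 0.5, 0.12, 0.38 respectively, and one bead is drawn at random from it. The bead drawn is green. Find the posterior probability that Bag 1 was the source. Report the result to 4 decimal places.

Tabulate prior·likelihood by source: [1] prior 0.5, lik 0.375, product 0.1875; [2] prior 0.12, lik 0.6, product 0.07200; [3] prior 0.38, lik 0.5, product 0.1900.
Normalizing constant = 0.44950; the posterior for Bag 1 is its product over the sum, 0.1875/0.44950 = 0.4171.

Posterior probability ≈ 0.4171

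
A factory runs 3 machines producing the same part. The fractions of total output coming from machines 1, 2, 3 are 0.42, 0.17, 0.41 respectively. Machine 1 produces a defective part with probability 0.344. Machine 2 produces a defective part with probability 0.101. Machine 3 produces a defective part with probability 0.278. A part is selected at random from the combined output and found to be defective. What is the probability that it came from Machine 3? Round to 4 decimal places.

P(defective|M1) = 0.344; P(defective|M2) = 0.101; P(defective|M3) = 0.278.
Prior × likelihood for each source: 0.42·0.344=0.1445, 0.17·0.101=0.01717, 0.41·0.278=0.1140. Summing gives P(defective) = 0.27563.
P(Machine 3 | defective) = 0.1140 / 0.27563 = 0.4135.

Posterior probability ≈ 0.4135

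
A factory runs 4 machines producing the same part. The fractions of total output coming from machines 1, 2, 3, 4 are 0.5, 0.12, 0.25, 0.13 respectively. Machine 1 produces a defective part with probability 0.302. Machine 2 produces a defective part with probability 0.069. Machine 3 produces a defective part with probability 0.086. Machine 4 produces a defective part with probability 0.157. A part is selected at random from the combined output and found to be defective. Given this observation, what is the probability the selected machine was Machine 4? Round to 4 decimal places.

Posterior probability ≈ 0.1014

P(defective|M1) = 0.302; P(defective|M2) = 0.069; P(defective|M3) = 0.086; P(defective|M4) = 0.157.
Prior × likelihood for each source: 0.5·0.302=0.1510, 0.12·0.069=0.008280, 0.25·0.086=0.02150, 0.13·0.157=0.02041. Summing gives P(defective) = 0.20119.
P(Machine 4 | defective) = 0.02041 / 0.20119 = 0.1014.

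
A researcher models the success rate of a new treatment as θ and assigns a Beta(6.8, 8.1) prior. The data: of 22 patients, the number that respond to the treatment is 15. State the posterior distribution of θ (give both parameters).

Posterior: Beta(21.8, 15.1)

Observing 15 successes and 7 failures updates Beta(6.8, 8.1) by adding the success and failure counts to the two shape parameters: α = 6.8+15 = 21.8, β = 8.1+7 = 15.1.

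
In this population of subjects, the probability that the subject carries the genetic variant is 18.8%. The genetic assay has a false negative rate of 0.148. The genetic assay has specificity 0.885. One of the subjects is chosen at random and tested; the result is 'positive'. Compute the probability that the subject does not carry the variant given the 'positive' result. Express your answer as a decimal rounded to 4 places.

Write H for 'the subject carries the genetic variant'. Prior odds H:¬H = 0.188/0.812 = 0.23153. For the 'positive' outcome, the likelihood ratio is 0.852/0.115 = 7.4087.
Posterior odds = 0.23153 × 7.4087 = 1.7153, so P(H|E) = 1.7153/(1+1.7153) = 0.6317. Then P(¬H|E) = 1 − 0.6317 = 0.3683.

P(¬H | E) ≈ 0.3683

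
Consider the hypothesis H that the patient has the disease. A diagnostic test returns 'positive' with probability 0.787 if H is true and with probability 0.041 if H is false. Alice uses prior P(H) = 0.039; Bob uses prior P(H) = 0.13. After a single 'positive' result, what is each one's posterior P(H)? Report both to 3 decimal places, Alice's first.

P('+'|H) = 0.787, P('+'|¬H) = 0.041.
Alice: numerator 0.787·0.039 = 0.030693; evidence = 0.030693+0.041·0.961 = 0.070094; posterior = 0.438.
Bob: numerator 0.787·0.13 = 0.10231; evidence = 0.10231+0.041·0.87 = 0.13798; posterior = 0.741.

Alice: 0.438; Bob: 0.741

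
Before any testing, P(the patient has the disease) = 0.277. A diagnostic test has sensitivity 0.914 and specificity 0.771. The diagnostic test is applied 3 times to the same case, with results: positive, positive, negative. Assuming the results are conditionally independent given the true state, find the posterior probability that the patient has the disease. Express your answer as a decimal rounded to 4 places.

Posterior P(H) ≈ 0.4050

With H the event that the patient has the disease, the joint likelihood of the observed sequence is P(data|H) = 0.914·0.914·0.086 = 0.071844 and P(data|¬H) = 0.229·0.229·0.771 = 0.040432.
Bayes: P(H|data) = 0.277·0.071844 / (0.277·0.071844 + 0.723·0.040432) = 0.019901/0.049133 = 0.4050.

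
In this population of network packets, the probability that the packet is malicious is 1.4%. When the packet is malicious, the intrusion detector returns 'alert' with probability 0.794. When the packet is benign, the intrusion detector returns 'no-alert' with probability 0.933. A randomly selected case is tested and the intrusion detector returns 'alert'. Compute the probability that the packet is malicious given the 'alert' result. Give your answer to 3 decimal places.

Write H for 'the packet is malicious'. Prior odds H:¬H = 0.014/0.986 = 0.014199. For the 'alert' outcome, the likelihood ratio is 0.794/0.067 = 11.851.
Posterior odds = 0.014199 × 11.851 = 0.16827, so P(H|E) = 0.16827/(1+0.16827) = 0.144.

P(H | E) ≈ 0.144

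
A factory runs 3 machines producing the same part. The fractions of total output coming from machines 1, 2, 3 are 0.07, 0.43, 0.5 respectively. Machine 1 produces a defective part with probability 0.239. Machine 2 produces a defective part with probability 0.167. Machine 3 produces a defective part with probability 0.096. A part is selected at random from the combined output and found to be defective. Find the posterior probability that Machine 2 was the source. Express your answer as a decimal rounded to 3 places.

Posterior probability ≈ 0.526

Tabulate prior·likelihood by source: [1] prior 0.07, lik 0.239, product 0.01673; [2] prior 0.43, lik 0.167, product 0.07181; [3] prior 0.5, lik 0.096, product 0.04800.
Normalizing constant = 0.13654; the posterior for Machine 2 is its product over the sum, 0.07181/0.13654 = 0.526.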